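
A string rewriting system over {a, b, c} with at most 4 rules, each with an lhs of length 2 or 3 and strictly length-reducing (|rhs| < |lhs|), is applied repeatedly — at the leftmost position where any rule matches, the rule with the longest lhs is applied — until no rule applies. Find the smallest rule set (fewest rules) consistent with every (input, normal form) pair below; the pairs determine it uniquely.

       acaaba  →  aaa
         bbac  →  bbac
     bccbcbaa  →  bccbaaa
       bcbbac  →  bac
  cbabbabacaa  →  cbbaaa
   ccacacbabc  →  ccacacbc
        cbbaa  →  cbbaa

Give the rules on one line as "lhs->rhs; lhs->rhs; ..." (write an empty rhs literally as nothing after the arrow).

  | acaaba => aaaba => aaa
  | bbac
  | bccbcbaa => bccbaaa
  | bcbbac => babac => bac

ab->; bcb->ba; caa->aa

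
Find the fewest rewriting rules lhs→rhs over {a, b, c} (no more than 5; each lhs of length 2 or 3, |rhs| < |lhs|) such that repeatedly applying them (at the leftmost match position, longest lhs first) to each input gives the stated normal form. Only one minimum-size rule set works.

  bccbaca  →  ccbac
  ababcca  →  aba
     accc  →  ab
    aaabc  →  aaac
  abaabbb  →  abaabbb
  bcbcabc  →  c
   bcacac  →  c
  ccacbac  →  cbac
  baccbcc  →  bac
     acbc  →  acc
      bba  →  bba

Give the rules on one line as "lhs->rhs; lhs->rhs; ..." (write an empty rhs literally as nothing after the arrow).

  | bccbaca => ccbaca => ccbac
  | ababcca => abacca => aba
  | accc => ab
  | aaabc => aaac

bc->c; ca->c; cca->; ccc->b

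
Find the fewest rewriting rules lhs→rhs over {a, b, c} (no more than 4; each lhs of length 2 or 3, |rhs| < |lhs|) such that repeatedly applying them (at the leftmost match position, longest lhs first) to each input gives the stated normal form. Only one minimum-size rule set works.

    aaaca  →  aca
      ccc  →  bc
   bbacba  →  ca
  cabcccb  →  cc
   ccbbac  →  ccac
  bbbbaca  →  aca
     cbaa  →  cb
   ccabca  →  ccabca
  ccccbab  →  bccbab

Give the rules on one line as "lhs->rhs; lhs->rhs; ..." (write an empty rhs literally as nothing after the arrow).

aa->; acb->c; bb->; ccc->bc

  | aaaca => aca
  | ccc => bc
  | bbacba => acba => ca
  | cabcccb => cabbcb => cacb => cc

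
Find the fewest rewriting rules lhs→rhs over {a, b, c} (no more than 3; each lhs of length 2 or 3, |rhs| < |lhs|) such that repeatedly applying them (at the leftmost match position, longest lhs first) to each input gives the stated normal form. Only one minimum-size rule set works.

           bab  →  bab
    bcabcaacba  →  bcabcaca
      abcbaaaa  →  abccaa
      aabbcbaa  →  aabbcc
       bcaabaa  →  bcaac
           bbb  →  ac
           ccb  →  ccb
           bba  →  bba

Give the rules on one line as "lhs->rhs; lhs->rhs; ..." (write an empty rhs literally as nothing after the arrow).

acb->c; baa->c; bbb->ac

  | bab
  | bcabcaacba => bcabcaca
  | abcbaaaa => abccaa
  | aabbcbaa => aabbcc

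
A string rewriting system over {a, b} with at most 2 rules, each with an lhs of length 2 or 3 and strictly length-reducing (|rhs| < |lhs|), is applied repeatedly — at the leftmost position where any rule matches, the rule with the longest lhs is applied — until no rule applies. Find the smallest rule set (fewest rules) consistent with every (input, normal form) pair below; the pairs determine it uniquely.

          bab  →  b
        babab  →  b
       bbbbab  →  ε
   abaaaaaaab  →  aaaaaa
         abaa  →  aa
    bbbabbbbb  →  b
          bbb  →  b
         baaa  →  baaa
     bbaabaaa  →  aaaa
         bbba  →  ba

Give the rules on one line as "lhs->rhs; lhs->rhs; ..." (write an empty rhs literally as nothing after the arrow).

ab->; bb->

  | bab => b
  | babab => bab => b
  | bbbbab => bbab => ab => ε
  | abaaaaaaab => aaaaaaab => aaaaaa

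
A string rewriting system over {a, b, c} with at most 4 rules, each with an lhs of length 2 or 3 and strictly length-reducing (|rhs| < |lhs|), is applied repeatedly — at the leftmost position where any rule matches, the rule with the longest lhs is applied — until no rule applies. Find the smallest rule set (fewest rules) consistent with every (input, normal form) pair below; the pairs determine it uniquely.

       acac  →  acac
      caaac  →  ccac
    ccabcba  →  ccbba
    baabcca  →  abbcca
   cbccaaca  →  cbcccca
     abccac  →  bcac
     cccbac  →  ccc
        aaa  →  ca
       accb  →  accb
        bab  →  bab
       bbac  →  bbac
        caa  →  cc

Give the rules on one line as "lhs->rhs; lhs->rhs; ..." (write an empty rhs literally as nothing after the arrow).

aa->c; abc->b; baa->ab; cba->

  | acac
  | caaac => ccac
  | ccabcba => ccbba
  | baabcca => abbcca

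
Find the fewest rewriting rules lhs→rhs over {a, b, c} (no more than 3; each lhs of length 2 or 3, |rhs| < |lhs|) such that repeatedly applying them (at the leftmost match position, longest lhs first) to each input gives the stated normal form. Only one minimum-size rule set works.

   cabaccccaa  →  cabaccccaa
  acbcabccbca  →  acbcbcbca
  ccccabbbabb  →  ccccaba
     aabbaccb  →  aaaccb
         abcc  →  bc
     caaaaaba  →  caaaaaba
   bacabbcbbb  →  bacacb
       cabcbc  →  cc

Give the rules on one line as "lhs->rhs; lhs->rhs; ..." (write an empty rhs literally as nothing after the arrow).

abc->b; bb->

  | cabaccccaa
  | acbcabccbca => acbcbcbca
  | ccccabbbabb => ccccababb => ccccaba
  | aabbaccb => aaaccb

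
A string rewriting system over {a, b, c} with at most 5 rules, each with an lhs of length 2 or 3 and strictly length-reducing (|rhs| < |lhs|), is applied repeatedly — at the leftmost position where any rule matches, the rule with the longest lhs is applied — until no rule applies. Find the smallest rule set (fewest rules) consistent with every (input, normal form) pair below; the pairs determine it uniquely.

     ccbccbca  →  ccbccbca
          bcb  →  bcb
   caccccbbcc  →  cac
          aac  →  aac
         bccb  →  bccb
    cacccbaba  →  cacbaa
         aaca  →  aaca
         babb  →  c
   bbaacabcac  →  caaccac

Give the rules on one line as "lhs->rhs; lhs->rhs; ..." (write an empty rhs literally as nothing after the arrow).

  | ccbccbca
  | bcb
  | caccccbbcc => caccbbcc => caccccc => caccc => cac
  | aac

ab->; aba->aa; bb->c; ccc->c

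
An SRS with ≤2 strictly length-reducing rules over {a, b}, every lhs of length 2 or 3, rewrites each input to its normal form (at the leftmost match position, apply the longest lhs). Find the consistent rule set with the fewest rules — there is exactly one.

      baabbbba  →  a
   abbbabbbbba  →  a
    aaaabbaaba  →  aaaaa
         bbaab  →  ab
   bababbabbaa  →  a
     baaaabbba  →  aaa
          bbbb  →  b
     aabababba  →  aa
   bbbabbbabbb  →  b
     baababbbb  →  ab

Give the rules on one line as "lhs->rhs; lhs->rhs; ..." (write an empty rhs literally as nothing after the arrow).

  | baabbbba => abbbba => abbba => abba => aba => a
  | abbbabbbbba => abbabbbbba => ababbbbba => abbbbba => abbbba => abbba => abba => aba => a
  | aaaabbaaba => aaaabaaba => aaaaaba => aaaaa
  | bbaab => baab => ab

ba->; bb->b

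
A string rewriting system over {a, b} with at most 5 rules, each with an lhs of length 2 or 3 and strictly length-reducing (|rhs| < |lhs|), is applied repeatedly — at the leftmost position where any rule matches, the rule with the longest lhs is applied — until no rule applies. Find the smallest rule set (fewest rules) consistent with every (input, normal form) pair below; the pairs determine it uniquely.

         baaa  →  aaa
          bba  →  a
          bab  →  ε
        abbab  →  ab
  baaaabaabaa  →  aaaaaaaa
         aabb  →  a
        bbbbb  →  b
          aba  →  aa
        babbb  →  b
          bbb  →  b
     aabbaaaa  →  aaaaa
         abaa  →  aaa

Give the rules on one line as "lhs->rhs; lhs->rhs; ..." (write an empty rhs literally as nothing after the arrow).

abb->; ba->a; bab->; bb->b

  | baaa => aaa
  | bba => ba => a
  | bab => ε
  | abbab => ab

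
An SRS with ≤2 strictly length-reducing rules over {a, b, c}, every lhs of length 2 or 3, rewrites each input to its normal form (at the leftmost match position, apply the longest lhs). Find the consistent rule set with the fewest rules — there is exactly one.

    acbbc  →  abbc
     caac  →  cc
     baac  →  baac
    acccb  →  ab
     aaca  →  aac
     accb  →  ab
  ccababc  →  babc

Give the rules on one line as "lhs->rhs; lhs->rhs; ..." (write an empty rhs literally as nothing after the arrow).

ca->c; cb->b

  | acbbc => abbc
  | caac => cac => cc
  | baac
  | acccb => accb => acb => ab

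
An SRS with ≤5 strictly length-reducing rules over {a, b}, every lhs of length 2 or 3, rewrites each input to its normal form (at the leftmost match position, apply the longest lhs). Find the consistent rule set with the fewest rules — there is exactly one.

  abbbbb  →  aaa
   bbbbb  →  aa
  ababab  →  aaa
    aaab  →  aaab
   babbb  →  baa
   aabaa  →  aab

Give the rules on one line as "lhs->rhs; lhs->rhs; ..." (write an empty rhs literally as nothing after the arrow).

aba->ab; bb->a; bba->ab; bbb->a

  | abbbbb => aabb => aaa
  | bbbbb => abb => aa
  | ababab => abbab => aabb => aaa
  | aaab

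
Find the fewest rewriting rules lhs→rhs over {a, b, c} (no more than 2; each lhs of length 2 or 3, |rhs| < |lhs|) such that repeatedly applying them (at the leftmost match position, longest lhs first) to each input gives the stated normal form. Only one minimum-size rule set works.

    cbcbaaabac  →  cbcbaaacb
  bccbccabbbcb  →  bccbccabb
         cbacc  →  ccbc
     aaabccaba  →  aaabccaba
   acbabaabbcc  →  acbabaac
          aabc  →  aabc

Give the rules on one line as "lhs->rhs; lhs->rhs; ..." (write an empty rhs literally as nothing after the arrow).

  | cbcbaaabac => cbcbaaacb
  | bccbccabbbcb => bccbccabb
  | cbacc => ccbc
  | aaabccaba

bac->cb; bbc->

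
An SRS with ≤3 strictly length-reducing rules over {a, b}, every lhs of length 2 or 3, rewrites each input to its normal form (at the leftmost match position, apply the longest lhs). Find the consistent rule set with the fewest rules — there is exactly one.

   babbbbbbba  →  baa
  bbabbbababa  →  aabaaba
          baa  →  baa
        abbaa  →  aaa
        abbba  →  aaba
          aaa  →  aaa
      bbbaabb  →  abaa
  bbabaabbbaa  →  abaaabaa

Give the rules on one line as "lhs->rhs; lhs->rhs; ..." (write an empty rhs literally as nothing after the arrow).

bab->ba; bb->; bbb->ab

  | babbbbbbba => babbbbbba => babbbbba => babbbba => babbba => babba => baba => baa
  | bbabbbababa => abbbababa => aabababa => aabaaba
  | baa
  | abbaa => aaa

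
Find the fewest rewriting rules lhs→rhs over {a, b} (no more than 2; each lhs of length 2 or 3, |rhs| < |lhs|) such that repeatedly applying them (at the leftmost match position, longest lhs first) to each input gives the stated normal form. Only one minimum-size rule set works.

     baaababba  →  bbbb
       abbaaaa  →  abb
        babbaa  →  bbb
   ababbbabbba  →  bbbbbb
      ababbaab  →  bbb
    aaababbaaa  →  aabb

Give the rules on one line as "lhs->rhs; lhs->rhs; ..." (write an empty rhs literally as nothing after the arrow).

  | baaababba => baababba => bababba => bbabba => bbbba => bbbb
  | abbaaaa => abbaaa => abbaa => abba => abb
  | babbaa => bbbaa => bbba => bbb
  | ababbbabbba => bbbabbba => bbbbbba => bbbbbb

aba->; ba->b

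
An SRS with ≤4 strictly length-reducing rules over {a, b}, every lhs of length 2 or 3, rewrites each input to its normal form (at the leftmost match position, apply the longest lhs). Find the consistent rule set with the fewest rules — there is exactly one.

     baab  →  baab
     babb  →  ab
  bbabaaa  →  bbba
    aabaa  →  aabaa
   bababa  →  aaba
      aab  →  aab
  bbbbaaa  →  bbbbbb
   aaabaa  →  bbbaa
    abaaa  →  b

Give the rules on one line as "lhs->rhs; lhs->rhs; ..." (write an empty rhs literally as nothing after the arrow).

  | baab
  | babb => ab
  | bbabaaa => baaaa => bbba
  | aabaa

aaa->bb; abb->; bab->a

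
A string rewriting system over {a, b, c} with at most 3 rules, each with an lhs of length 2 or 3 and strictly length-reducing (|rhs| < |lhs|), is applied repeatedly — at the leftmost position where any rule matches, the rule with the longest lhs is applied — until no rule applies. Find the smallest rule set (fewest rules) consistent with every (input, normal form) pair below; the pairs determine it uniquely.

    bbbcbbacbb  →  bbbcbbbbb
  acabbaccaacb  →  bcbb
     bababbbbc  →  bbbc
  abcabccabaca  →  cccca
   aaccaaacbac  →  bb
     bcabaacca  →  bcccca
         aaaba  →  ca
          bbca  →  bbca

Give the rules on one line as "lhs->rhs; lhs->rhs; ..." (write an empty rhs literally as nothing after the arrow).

ab->c; ac->b; ccb->

  | bbbcbbacbb => bbbcbbbbb
  | acabbaccaacb => babbaccaacb => bcbaccaacb => bcbbcaacb => bcbbcabb => bcbbccb => bcbb
  | bababbbbc => bcabbbbc => bccbbbc => bbbc
  | abcabccabaca => ccabccabaca => cccccabaca => ccccccaca => ccccccba => cccca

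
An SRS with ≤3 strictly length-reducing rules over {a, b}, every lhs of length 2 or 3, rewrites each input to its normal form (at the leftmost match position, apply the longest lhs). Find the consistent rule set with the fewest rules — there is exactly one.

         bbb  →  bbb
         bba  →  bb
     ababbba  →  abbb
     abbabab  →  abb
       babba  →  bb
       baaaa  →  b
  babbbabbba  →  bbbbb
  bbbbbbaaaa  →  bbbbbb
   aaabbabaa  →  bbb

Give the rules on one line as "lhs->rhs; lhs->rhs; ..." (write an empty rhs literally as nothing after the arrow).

  | bbb
  | bba => bb
  | ababbba => abbba => abbb
  | abbabab => abbab => abb

aaa->b; ba->b; bab->b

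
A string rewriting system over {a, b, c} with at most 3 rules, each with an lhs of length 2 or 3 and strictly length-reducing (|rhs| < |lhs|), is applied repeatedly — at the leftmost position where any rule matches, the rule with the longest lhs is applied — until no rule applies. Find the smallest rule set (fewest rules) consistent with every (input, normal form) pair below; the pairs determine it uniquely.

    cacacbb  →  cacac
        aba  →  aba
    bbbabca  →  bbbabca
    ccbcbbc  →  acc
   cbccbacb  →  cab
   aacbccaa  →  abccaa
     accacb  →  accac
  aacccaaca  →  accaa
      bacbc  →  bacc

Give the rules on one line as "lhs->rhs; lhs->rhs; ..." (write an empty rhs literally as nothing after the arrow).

  | cacacbb => cacacb => cacac
  | aba
  | bbbabca
  | ccbcbbc => acbbc => acbc => acc

aac->a; cb->c; ccb->a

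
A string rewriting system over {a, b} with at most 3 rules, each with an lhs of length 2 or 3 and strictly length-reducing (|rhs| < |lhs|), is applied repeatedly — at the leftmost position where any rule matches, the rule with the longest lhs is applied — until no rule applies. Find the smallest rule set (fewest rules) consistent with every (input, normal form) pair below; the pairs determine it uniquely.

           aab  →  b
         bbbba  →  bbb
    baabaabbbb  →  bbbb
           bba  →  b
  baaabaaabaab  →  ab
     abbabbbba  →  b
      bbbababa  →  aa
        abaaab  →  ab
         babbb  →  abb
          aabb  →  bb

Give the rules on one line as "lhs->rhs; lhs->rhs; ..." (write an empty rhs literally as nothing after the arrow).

  | aab => b
  | bbbba => bbb
  | baabaabbbb => abaabbbb => aabbbb => bbbb
  | bba => b

aab->b; ba->; bab->a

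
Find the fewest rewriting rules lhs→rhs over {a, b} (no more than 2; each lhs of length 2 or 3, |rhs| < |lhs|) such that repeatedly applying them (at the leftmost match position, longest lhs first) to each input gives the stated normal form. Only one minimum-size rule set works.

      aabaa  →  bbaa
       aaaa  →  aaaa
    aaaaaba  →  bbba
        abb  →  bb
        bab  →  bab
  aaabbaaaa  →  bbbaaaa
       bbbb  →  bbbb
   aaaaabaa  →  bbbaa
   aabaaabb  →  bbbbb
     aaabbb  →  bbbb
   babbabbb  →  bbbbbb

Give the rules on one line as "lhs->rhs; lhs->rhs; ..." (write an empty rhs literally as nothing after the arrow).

aab->bb; abb->bb

  | aabaa => bbaa
  | aaaa
  | aaaaaba => aaabba => abbba => bbba
  | abb => bb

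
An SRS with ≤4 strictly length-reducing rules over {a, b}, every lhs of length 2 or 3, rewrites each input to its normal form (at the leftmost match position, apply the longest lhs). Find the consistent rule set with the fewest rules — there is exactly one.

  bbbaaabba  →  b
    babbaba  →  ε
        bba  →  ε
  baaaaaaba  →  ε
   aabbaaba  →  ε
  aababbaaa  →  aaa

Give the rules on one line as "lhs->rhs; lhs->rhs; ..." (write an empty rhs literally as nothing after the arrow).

aab->; ba->b; bba->

  | bbbaaabba => baabba => babba => bbba => b
  | babbaba => bbbaba => bba => ε
  | bba => ε
  | baaaaaaba => baaaaaba => baaaaba => baaaba => baaba => baba => bba => ε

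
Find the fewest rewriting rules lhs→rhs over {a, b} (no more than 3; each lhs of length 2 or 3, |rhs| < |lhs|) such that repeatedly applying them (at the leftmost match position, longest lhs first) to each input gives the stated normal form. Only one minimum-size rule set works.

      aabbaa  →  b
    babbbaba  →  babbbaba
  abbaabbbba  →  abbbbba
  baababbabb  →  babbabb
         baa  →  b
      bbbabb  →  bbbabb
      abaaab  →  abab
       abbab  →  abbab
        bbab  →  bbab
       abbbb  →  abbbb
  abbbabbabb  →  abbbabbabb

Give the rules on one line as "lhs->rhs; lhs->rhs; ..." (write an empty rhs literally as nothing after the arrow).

  | aabbaa => baa => b
  | babbbaba
  | abbaabbbba => abbbbba
  | baababbabb => babbabb

aa->; aab->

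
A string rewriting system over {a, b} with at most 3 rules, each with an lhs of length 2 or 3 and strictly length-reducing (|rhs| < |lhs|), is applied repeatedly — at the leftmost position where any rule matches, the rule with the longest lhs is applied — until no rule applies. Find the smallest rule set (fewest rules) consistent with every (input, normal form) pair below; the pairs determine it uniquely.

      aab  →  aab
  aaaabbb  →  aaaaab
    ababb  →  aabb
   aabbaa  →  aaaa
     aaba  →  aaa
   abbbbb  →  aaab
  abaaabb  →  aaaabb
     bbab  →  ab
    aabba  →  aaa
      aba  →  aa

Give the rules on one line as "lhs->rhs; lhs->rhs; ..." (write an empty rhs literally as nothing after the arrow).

  | aab
  | aaaabbb => aaaaab
  | ababb => aabb
  | aabbaa => aabaa => aaaa

ba->a; bbb->ab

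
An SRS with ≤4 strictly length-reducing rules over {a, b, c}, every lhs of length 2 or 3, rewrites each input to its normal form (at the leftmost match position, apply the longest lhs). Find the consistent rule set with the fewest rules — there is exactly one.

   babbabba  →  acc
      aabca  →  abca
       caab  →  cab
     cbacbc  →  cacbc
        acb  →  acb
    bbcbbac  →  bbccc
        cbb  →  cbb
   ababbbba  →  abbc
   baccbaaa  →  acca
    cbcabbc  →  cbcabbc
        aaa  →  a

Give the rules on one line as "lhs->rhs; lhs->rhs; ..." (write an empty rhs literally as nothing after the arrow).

aa->a; ba->a; bba->c

  | babbabba => abbabba => acbba => acc
  | aabca => abca
  | caab => cab
  | cbacbc => cacbc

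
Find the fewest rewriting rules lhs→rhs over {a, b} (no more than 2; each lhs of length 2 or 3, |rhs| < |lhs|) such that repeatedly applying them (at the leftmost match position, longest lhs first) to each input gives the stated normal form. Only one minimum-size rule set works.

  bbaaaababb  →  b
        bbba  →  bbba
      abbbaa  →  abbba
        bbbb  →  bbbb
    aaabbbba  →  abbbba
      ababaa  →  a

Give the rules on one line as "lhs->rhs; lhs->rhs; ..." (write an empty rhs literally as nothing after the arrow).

  | bbaaaababb => bbaaababb => bbaababb => bbababb => babb => b
  | bbba
  | abbbaa => abbba
  | bbbb

aa->a; bab->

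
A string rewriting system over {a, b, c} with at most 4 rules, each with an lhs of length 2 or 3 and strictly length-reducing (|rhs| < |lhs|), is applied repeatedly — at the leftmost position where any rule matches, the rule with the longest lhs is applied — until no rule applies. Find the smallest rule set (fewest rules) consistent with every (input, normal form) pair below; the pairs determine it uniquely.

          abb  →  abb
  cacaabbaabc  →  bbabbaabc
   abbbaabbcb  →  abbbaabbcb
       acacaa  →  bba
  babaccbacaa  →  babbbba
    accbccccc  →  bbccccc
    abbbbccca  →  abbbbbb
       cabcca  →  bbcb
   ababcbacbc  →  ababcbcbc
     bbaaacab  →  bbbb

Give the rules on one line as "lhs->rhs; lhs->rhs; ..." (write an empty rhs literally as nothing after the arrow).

  | abb
  | cacaabbaabc => bcaabbaabc => bbabbaabc
  | abbbaabbcb
  | acacaa => cacaa => bcaa => bba

ac->c; ca->b; ccb->bb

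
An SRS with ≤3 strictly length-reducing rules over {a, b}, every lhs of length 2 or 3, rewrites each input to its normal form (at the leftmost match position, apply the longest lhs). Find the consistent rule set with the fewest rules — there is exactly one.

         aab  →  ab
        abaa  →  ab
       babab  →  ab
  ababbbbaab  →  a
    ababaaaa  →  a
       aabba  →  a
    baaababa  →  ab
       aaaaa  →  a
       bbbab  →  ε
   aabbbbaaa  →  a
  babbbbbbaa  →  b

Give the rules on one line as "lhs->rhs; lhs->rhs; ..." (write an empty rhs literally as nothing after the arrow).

  | aab => ab
  | abaa => aba => ab
  | babab => bbab => ab
  | ababbbbaab => abbbbbaab => abbbaab => abaab => abab => abb => a

aa->a; ba->b; bb->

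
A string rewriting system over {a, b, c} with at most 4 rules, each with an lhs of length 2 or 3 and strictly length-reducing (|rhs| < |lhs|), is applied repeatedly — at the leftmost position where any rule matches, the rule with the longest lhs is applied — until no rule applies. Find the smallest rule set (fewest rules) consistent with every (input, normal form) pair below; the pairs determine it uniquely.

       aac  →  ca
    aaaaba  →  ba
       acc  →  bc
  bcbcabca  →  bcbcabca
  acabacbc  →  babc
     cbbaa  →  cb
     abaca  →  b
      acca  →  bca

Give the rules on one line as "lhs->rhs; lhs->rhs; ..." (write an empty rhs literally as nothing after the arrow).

  | aac => ca
  | aaaaba => baaba => bbba => ba
  | acc => bc
  | bcbcabca

aa->b; aac->ca; ac->b; bb->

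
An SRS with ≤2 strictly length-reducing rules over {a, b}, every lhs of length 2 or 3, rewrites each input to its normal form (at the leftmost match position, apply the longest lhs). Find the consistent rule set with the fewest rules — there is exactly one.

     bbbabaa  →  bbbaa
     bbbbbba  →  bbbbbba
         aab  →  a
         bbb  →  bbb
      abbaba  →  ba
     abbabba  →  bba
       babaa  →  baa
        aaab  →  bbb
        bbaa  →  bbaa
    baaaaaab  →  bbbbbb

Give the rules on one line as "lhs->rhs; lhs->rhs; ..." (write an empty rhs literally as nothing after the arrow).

aaa->bb; ab->

  | bbbabaa => bbbaa
  | bbbbbba
  | aab => a
  | bbb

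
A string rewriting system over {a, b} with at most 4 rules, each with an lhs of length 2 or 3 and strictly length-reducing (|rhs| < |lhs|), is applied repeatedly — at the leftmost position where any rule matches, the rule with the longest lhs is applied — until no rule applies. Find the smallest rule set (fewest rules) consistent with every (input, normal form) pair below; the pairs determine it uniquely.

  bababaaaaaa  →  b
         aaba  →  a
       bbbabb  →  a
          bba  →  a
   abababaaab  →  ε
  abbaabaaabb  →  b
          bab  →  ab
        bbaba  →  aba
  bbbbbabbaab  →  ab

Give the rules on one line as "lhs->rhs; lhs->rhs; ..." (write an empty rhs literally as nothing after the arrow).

  | bababaaaaaa => ababaaaaaa => aabaaaaaa => bbaaaaaa => aaaaaa => baaaa => bbaa => aa => b
  | aaba => bba => a
  | bbbabb => babb => abb => a
  | bba => a

aa->b; bab->ab; bb->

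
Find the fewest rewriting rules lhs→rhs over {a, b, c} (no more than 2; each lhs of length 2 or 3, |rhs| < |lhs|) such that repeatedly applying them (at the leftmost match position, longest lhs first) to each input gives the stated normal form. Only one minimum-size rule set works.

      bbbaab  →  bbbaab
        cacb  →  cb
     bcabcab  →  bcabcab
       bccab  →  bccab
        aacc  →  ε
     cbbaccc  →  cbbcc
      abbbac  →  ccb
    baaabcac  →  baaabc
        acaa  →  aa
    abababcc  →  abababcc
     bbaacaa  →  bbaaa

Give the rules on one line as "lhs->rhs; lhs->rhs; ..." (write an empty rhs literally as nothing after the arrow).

  | bbbaab
  | cacb => cb
  | bcabcab
  | bccab

abb->cc; ac->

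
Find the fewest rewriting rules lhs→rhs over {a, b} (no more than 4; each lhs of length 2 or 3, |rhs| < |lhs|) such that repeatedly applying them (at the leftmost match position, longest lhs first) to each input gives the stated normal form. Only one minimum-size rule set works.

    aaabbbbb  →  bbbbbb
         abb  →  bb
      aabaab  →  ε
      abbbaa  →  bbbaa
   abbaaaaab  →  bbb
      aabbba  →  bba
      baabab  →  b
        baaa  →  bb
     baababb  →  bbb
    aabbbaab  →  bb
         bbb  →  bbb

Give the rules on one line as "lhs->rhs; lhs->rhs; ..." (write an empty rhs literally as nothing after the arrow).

aaa->b; aab->; ab->; abb->bb

  | aaabbbbb => bbbbbb
  | abb => bb
  | aabaab => aab => ε
  | abbbaa => bbbaa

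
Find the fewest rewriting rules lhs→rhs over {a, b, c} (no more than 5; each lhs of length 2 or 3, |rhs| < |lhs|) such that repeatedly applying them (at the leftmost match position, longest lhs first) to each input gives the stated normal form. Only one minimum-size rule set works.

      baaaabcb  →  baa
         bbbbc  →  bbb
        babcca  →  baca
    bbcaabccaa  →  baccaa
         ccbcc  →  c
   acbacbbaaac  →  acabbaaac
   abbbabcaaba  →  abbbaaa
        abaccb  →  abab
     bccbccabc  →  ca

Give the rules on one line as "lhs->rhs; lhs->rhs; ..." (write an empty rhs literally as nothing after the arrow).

aab->a; bc->; cb->b; cba->ca

  | baaaabcb => baaacb => baaab => baa
  | bbbbc => bbb
  | babcca => baca
  | bbcaabccaa => baabccaa => baccaa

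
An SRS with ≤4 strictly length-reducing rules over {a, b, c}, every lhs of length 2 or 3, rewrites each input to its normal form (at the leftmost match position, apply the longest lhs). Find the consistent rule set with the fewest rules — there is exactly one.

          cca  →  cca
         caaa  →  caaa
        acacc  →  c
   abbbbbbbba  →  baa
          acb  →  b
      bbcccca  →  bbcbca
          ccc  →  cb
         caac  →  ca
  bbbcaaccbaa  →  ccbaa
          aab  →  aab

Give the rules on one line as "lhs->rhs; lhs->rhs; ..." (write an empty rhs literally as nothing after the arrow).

  | cca
  | caaa
  | acacc => acc => c
  | abbbbbbbba => acbbbbba => bbbbba => cbba => baa

ac->; bbb->c; cbb->ba; ccc->cb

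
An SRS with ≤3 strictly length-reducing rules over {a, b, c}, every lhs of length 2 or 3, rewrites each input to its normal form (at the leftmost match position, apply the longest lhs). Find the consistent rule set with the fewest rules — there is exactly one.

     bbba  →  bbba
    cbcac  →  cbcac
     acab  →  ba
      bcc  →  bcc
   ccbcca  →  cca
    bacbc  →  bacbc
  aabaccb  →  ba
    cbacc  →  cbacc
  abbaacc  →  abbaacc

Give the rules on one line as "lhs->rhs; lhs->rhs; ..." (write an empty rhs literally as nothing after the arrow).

aba->ba; cab->ba; ccb->

  | bbba
  | cbcac
  | acab => aba => ba
  | bcc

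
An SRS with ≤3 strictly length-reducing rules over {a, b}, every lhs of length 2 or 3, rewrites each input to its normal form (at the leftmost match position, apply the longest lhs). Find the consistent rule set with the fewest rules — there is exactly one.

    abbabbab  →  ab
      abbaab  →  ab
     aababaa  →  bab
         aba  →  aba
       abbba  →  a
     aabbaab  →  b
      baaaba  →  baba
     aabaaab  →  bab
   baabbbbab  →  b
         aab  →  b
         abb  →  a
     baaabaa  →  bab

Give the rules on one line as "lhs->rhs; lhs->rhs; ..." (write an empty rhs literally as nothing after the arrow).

  | abbabbab => aabbab => bbab => ab
  | abbaab => aaab => ab
  | aababaa => babaa => bab
  | aba

aa->; bb->; bbb->a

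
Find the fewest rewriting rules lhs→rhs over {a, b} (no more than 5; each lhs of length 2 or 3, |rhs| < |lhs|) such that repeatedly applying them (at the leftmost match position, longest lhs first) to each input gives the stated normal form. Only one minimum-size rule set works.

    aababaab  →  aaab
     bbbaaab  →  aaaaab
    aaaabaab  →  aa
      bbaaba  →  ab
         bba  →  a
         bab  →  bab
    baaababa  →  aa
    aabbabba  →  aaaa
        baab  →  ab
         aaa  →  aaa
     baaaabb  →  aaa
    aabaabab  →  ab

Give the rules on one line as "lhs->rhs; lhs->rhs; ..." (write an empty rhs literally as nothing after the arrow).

  | aababaab => abbaab => aaab
  | bbbaaab => aaaaab
  | aaaabaab => aaabab => aabb => aa
  | bbaaba => aaba => ab

aba->b; baa->a; bb->; bbb->aa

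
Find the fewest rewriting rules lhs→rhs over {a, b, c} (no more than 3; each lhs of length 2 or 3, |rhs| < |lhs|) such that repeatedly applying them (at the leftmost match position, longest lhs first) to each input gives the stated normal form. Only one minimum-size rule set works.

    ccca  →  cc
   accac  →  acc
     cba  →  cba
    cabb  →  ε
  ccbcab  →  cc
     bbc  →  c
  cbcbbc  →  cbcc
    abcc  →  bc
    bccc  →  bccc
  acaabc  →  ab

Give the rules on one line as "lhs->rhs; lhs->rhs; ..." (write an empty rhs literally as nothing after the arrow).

abc->b; bb->; ca->

  | ccca => cc
  | accac => acc
  | cba
  | cabb => bb => ε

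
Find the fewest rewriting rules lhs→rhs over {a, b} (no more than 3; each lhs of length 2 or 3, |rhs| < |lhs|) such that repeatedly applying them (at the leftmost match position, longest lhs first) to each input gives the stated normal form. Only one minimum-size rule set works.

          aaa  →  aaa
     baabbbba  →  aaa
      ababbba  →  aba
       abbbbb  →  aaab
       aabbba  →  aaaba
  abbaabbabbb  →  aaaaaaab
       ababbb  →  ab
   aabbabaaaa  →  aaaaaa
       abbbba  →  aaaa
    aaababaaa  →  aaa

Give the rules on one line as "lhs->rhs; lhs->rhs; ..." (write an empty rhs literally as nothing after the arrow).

baa->; bb->a

  | aaa
  | baabbbba => bbbba => abba => aaa
  | ababbba => abaaba => aba
  | abbbbb => aabbb => aaab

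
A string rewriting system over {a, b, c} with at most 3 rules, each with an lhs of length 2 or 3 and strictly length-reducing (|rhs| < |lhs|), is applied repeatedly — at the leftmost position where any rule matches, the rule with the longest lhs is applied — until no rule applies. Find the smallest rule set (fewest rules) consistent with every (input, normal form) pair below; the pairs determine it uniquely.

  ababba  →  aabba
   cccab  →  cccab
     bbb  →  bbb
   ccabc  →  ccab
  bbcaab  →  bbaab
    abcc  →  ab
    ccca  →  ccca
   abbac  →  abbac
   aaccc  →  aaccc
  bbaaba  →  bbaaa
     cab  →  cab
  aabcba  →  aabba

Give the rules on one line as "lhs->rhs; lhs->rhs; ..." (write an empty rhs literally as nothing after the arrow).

aba->aa; bc->b

  | ababba => aabba
  | cccab
  | bbb
  | ccabc => ccab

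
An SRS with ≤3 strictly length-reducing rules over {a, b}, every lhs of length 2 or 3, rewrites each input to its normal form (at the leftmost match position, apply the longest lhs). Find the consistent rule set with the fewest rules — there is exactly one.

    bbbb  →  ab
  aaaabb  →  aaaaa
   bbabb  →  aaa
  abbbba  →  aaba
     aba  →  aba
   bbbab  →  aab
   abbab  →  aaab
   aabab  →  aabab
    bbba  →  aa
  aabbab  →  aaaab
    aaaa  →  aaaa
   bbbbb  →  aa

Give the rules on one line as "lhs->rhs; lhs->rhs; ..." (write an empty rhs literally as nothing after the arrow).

  | bbbb => ab
  | aaaabb => aaaaa
  | bbabb => aabb => aaa
  | abbbba => aaba

bb->a; bbb->a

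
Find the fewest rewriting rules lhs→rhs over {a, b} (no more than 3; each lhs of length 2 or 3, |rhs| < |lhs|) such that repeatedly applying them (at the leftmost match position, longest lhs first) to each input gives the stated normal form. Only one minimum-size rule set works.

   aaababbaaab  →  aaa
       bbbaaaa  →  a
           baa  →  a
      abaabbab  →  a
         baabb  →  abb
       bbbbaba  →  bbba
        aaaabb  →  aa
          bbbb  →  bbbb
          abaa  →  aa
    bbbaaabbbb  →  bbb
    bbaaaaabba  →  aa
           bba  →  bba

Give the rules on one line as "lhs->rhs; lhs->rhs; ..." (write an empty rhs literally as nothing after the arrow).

  | aaababbaaab => aaabbaaab => aabaaab => aaaab => aaa
  | bbbaaaa => bbaaa => baa => a
  | baa => a
  | abaabbab => aabbab => abab => a

aab->a; baa->a; bab->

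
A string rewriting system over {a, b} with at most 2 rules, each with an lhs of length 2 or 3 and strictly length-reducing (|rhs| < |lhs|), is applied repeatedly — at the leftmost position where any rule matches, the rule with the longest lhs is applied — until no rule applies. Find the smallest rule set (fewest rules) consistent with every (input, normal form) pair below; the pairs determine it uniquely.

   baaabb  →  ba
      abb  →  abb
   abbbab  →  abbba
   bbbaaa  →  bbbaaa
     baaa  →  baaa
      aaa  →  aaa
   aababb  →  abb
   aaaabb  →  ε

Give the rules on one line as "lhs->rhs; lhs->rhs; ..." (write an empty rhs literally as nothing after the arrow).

  | baaabb => bab => ba
  | abb
  | abbbab => abbba
  | bbbaaa

aab->; bab->ba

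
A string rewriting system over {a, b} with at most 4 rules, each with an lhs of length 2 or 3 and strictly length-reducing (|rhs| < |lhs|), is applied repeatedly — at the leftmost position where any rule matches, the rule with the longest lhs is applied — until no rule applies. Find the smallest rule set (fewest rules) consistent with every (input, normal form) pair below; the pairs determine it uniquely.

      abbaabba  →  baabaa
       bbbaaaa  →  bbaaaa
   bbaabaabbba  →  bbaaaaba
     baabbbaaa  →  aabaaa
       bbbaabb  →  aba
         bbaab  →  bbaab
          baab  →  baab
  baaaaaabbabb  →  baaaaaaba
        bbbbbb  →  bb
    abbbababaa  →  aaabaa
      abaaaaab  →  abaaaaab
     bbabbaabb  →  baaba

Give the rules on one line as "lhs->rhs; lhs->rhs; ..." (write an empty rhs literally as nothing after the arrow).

  | abbaabba => baaabba => baabaa
  | bbbaaaa => bbaaaa
  | bbaabaabbba => bbaabababa => bbaaababa => bbaaaaba
  | baabbbaaa => bababaaa => ababaaa => aabaaa

abb->ba; bab->ab; bbb->bb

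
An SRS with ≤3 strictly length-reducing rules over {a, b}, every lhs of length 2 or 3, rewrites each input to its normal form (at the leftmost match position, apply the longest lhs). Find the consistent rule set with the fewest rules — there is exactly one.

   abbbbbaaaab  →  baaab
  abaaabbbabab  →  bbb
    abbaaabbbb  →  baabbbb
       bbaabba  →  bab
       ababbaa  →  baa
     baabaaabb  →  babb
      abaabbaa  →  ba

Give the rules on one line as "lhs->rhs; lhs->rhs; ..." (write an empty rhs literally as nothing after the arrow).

aba->b; bba->ba

  | abbbbbaaaab => abbbbaaaab => abbbaaaab => abbaaaab => abaaaab => baaab
  | abaaabbbabab => baabbbabab => baabbabab => baababab => babbab => babab => bbb
  | abbaaabbbb => abaaabbbb => baabbbb
  | bbaabba => baabba => baaba => bab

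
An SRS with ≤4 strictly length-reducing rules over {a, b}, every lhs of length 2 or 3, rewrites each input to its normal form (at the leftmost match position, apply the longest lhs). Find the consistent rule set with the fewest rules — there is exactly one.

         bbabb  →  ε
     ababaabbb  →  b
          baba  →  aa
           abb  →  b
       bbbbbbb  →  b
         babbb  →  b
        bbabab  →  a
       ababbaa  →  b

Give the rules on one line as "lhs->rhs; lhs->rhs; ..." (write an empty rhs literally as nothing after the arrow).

  | bbabb => aabb => ab => ε
  | ababaabbb => abaabbb => aabbb => abb => b
  | baba => bba => aa
  | abb => b

ab->; ba->b; bb->a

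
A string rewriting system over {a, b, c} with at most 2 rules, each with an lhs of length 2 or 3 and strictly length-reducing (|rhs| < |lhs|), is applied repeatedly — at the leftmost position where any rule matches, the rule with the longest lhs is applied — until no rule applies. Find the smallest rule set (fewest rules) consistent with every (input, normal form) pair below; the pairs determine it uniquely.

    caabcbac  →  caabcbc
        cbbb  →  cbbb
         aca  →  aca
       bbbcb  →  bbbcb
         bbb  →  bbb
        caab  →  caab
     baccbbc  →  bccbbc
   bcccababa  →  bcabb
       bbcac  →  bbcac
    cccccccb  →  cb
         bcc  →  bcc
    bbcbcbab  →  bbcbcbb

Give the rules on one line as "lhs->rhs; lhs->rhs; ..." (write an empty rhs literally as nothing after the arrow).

  | caabcbac => caabcbc
  | cbbb
  | aca
  | bbbcb

ba->b; ccc->c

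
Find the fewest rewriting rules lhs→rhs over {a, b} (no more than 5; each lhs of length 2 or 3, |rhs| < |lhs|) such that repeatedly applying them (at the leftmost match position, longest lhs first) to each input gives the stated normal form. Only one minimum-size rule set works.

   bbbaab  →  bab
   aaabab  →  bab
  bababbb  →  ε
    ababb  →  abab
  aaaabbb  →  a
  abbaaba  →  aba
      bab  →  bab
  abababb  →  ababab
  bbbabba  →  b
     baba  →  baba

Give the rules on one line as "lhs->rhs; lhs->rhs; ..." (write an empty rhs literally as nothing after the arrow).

aaa->b; baa->; bb->b; bbb->aa

  | bbbaab => aaaab => bab
  | aaabab => bbab => bab
  | bababbb => babaaa => baa => ε
  | ababb => abab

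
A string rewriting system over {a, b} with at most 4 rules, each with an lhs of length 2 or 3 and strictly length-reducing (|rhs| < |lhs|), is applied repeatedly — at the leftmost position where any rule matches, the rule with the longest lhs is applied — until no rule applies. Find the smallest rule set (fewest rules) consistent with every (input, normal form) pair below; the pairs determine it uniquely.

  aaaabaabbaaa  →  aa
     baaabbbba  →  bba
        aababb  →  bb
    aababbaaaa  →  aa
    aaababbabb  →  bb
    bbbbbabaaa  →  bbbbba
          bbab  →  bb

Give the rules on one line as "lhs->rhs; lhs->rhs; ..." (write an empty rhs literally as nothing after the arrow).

ab->; aba->b; baa->a

  | aaaabaabbaaa => aaababbaaa => aabbbaaa => abbaaa => baaa => aa
  | baaabbbba => aabbbba => abbba => bba
  | aababb => abbb => bb
  | aababbaaaa => abbbaaaa => bbaaaa => baaa => aa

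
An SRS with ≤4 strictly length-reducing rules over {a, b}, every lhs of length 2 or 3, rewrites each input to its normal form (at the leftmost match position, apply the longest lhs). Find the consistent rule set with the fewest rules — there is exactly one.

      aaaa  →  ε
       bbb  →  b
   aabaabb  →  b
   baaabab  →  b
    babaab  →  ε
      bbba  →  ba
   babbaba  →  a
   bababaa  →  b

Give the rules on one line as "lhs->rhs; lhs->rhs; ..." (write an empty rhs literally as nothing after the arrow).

  | aaaa => aa => ε
  | bbb => b
  | aabaabb => baabb => bbb => b
  | baaabab => babab => bab => b

aa->; ab->; bb->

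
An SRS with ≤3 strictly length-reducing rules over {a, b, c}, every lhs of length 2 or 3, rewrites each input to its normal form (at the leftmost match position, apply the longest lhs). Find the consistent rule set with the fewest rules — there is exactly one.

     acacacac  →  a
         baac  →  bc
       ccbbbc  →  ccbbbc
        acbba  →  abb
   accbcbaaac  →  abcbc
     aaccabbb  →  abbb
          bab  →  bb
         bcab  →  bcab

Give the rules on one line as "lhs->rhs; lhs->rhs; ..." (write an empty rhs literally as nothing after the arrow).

  | acacacac => aacacac => acacac => aacac => acac => aac => ac => a
  | baac => bac => bc
  | ccbbbc
  | acbba => abba => abb

aa->a; ac->a; ba->b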